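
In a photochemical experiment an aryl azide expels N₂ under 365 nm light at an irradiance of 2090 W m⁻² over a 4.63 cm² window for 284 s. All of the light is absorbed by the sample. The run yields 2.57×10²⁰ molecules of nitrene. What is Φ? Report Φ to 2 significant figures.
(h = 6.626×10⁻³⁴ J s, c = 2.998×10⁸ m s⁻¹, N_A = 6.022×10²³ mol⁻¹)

Product: 2.57×10²⁰ / 6.022×10²³ = 4.268×10⁻⁴ mol.
Photon energy at 365 nm: hc/λ = (6.626×10⁻³⁴)(2.998×10⁸)/(365×10⁻⁹) = 5.442×10⁻¹⁹ J.
Energy delivered: (2090 W m⁻²)(4.63×10⁻⁴ m²)(284 s) = 274.8 J.
Photons incident: 274.8 / 5.442×10⁻¹⁹ = 5.050×10²⁰, i.e. 5.050×10²⁰/6.022×10²³ = 8.386×10⁻⁴ mol.
Φ = 4.268×10⁻⁴ mol / 8.386×10⁻⁴ mol photons = 0.51.

Φ = 0.51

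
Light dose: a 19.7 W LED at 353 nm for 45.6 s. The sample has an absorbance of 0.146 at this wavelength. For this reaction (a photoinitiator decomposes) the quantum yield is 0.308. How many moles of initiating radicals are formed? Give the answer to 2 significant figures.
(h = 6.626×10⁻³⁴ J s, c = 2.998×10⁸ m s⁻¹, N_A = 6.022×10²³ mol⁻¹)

Photon energy at 353 nm: hc/λ = (6.626×10⁻³⁴)(2.998×10⁸)/(353×10⁻⁹) = 5.627×10⁻¹⁹ J.
Energy delivered: (19.7 W)(45.6 s) = 898.3 J.
Photons incident: 898.3 / 5.627×10⁻¹⁹ = 1.596×10²¹, i.e. 1.596×10²¹/6.022×10²³ = 0.002650 mol.
Fraction absorbed: 1 − 10^(−0.146) = 0.2855.
Photons absorbed: 0.2855 × 0.002650 = 7.566×10⁻⁴ mol.
Product: Φ × n_abs = 0.308 × 7.566×10⁻⁴ = 2.330×10⁻⁴ mol.

2.3×10⁻⁴ mol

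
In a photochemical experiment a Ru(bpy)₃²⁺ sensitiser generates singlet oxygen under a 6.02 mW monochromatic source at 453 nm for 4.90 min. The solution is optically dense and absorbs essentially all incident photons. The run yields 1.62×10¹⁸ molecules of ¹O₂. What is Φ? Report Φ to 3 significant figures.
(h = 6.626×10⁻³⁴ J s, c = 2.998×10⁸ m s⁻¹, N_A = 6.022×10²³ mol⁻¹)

Φ = 0.401

Product: 1.62×10¹⁸ / 6.022×10²³ = 2.690×10⁻⁶ mol.
Photon energy at 453 nm: hc/λ = (6.626×10⁻³⁴)(2.998×10⁸)/(453×10⁻⁹) = 4.385×10⁻¹⁹ J.
Energy delivered: (6.02 mW)(294 s) = 1.770 J.
Photons incident: 1.770 / 4.385×10⁻¹⁹ = 4.036×10¹⁸, i.e. 4.036×10¹⁸/6.022×10²³ = 6.702×10⁻⁶ mol.
Φ = 2.690×10⁻⁶ mol / 6.702×10⁻⁶ mol photons = 0.401.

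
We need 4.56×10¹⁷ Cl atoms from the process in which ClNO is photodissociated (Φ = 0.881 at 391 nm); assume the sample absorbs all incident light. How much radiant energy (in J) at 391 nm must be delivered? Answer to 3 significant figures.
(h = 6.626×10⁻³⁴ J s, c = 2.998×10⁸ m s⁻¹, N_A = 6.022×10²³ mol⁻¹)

Product: 4.56×10¹⁷ / 6.022×10²³ = 7.572×10⁻⁷ mol.
Photons that must be absorbed: 7.572×10⁻⁷ / 0.881 = 8.595×10⁻⁷ mol.
Photon energy: hc/λ = 5.080×10⁻¹⁹ J; per mole, 3.059×10⁵ J mol⁻¹.
Energy required: 8.595×10⁻⁷ × 3.059×10⁵ = 0.263 J.

0.263 J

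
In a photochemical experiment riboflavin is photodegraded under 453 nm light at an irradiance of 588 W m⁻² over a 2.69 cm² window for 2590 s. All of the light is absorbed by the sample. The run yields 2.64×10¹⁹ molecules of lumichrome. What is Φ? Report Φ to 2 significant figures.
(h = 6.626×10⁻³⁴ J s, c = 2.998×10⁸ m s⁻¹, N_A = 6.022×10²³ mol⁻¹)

Product: 2.64×10¹⁹ / 6.022×10²³ = 4.384×10⁻⁵ mol.
Photon energy at 453 nm: hc/λ = (6.626×10⁻³⁴)(2.998×10⁸)/(453×10⁻⁹) = 4.385×10⁻¹⁹ J.
Energy delivered: (588 W m⁻²)(2.69×10⁻⁴ m²)(2590 s) = 409.7 J.
Photons incident: 409.7 / 4.385×10⁻¹⁹ = 9.343×10²⁰, i.e. 9.343×10²⁰/6.022×10²³ = 0.001551 mol.
Φ = 4.384×10⁻⁵ mol / 0.001551 mol photons = 0.028.

Φ = 0.028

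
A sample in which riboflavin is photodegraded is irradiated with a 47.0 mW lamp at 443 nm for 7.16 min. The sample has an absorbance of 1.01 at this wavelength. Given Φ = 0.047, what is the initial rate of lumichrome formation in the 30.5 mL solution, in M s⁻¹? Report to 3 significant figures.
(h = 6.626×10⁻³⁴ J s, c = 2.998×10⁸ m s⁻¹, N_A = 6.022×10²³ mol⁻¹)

Photon energy at 443 nm: hc/λ = (6.626×10⁻³⁴)(2.998×10⁸)/(443×10⁻⁹) = 4.484×10⁻¹⁹ J.
Energy delivered: (47.0 mW)(429.6 s) = 20.19 J.
Photons incident: 20.19 / 4.484×10⁻¹⁹ = 4.503×10¹⁹, i.e. 4.503×10¹⁹/6.022×10²³ = 7.478×10⁻⁵ mol.
Fraction absorbed: 1 − 10^(−1.01) = 0.9023.
Photons absorbed: 0.9023 × 7.478×10⁻⁵ = 6.747×10⁻⁵ mol.
Product formed: 0.047 × 6.747×10⁻⁵ = 3.171×10⁻⁶ mol.
Rate: 3.171×10⁻⁶ mol / (429.6 s × 0.0305 L) = 2.42×10⁻⁷ M s⁻¹.

2.42×10⁻⁷ M s⁻¹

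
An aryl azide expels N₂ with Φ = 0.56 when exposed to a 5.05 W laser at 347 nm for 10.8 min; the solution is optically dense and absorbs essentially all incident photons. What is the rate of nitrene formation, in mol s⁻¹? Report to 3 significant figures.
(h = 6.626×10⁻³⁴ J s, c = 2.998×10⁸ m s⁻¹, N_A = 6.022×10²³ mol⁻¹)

Photon energy at 347 nm: hc/λ = (6.626×10⁻³⁴)(2.998×10⁸)/(347×10⁻⁹) = 5.725×10⁻¹⁹ J.
Energy delivered: (5.05 W)(648 s) = 3272 J.
Photons incident: 3272 / 5.725×10⁻¹⁹ = 5.715×10²¹, i.e. 5.715×10²¹/6.022×10²³ = 0.009490 mol.
Product formed: 0.56 × 0.009490 = 0.005314 mol.
Rate: 0.005314 / 648 s = 8.20×10⁻⁶ mol s⁻¹.

8.20×10⁻⁶ mol s⁻¹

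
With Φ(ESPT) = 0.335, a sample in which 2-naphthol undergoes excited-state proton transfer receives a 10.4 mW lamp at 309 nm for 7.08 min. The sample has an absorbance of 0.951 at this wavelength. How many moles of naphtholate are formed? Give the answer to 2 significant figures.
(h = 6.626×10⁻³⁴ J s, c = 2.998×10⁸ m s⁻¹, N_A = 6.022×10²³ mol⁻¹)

3.4×10⁻⁶ mol

Photon energy at 309 nm: hc/λ = (6.626×10⁻³⁴)(2.998×10⁸)/(309×10⁻⁹) = 6.429×10⁻¹⁹ J.
Energy delivered: (10.4 mW)(424.8 s) = 4.418 J.
Photons incident: 4.418 / 6.429×10⁻¹⁹ = 6.872×10¹⁸, i.e. 6.872×10¹⁸/6.022×10²³ = 1.141×10⁻⁵ mol.
Fraction absorbed: 1 − 10^(−0.951) = 0.8881.
Photons absorbed: 0.8881 × 1.141×10⁻⁵ = 1.013×10⁻⁵ mol.
Product: Φ × n_abs = 0.335 × 1.013×10⁻⁵ = 3.394×10⁻⁶ mol.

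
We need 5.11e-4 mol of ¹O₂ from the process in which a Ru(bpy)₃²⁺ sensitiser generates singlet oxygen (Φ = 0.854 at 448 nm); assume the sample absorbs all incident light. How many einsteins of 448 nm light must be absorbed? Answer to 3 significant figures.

Photons that must be absorbed: 5.11e-4 / 0.854 = 5.984e-4 mol.

5.98e-4 einstein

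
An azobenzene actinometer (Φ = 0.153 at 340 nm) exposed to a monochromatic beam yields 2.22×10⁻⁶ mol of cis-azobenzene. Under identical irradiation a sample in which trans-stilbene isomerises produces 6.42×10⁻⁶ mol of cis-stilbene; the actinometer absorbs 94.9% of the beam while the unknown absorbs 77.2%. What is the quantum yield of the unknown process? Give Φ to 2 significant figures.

Φ = 0.54

Photons absorbed by the actinometer: 2.22×10⁻⁶ / 0.153 = 1.451×10⁻⁵ mol.
Incident flux: 1.451×10⁻⁵ / 0.949 = 1.529×10⁻⁵ einstein.
Absorbed by unknown: 0.772 × 1.529×10⁻⁵ = 1.180×10⁻⁵ mol.
Φ(unknown) = 6.42×10⁻⁶ / 1.180×10⁻⁵ = 0.54.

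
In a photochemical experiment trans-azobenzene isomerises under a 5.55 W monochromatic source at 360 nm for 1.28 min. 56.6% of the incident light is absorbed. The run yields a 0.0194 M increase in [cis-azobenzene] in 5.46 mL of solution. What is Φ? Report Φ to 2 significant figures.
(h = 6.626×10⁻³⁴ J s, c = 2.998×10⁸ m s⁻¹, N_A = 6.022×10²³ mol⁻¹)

Product: (0.0194 M)(0.00546 L) = 1.059×10⁻⁴ mol.
Photon energy at 360 nm: hc/λ = (6.626×10⁻³⁴)(2.998×10⁸)/(360×10⁻⁹) = 5.518×10⁻¹⁹ J.
Energy delivered: (5.55 W)(76.8 s) = 426.2 J.
Photons incident: 426.2 / 5.518×10⁻¹⁹ = 7.724×10²⁰, i.e. 7.724×10²⁰/6.022×10²³ = 0.001283 mol.
Photons absorbed: 0.566 × 0.001283 = 7.262×10⁻⁴ mol.
Φ = 1.059×10⁻⁴ mol / 7.262×10⁻⁴ mol photons = 0.15.

Φ = 0.15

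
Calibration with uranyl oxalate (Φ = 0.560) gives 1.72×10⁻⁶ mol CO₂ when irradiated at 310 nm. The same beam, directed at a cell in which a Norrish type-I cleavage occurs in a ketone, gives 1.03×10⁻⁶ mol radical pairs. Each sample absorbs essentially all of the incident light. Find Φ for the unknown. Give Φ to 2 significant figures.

Photons absorbed by the actinometer: 1.72×10⁻⁶ / 0.560 = 3.071×10⁻⁶ mol.
Φ(unknown) = 1.03×10⁻⁶ / 3.071×10⁻⁶ = 0.34.

Φ = 0.34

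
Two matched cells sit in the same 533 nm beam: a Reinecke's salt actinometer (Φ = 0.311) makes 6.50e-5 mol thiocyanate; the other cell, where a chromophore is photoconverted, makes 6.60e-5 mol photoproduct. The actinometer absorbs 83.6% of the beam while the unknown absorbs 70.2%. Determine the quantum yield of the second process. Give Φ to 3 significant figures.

Photons absorbed by the actinometer: 6.50e-5 / 0.311 = 2.090e-4 mol.
Incident flux: 2.090e-4 / 0.836 = 2.500e-4 einstein.
Absorbed by unknown: 0.702 × 2.500e-4 = 1.755e-4 mol.
Φ(unknown) = 6.60e-5 / 1.755e-4 = 0.376.

Φ = 0.376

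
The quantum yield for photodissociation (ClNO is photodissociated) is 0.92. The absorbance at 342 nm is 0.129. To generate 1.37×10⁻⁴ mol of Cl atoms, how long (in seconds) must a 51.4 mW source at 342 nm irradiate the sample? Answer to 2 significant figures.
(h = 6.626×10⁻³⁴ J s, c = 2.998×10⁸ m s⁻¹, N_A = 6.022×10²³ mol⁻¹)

t ≈ 3900 s

Photons that must be absorbed: 1.37×10⁻⁴ / 0.92 = 1.489×10⁻⁴ mol.
Fraction absorbed: 1 − 10^(−0.129) = 0.2570.
Incident photons needed: 1.489×10⁻⁴ / 0.2570 = 5.794×10⁻⁴ mol.
Photon energy: hc/λ = 5.808×10⁻¹⁹ J; per mole, 3.498×10⁵ J mol⁻¹.
Energy required: 5.794×10⁻⁴ × 3.498×10⁵ = 202.7 J.
Time: 202.7 J / 0.0514 W = 3900 s.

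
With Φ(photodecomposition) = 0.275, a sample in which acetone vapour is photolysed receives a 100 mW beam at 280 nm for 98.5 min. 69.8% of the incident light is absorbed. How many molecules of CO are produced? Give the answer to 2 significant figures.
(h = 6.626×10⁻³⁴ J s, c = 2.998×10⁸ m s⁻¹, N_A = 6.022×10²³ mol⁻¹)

Photon energy at 280 nm: hc/λ = (6.626×10⁻³⁴)(2.998×10⁸)/(280×10⁻⁹) = 7.095×10⁻¹⁹ J.
Energy delivered: (100 mW)(5910 s) = 591.0 J.
Photons incident: 591.0 / 7.095×10⁻¹⁹ = 8.330×10²⁰, i.e. 8.330×10²⁰/6.022×10²³ = 0.001383 mol.
Photons absorbed: 0.698 × 0.001383 = 9.653×10⁻⁴ mol.
Product: Φ × n_abs = 0.275 × 9.653×10⁻⁴ = 2.655×10⁻⁴ mol.
As a count: 2.655×10⁻⁴ × 6.022×10²³ = 1.6×10²⁰.

1.6×10²⁰ molecules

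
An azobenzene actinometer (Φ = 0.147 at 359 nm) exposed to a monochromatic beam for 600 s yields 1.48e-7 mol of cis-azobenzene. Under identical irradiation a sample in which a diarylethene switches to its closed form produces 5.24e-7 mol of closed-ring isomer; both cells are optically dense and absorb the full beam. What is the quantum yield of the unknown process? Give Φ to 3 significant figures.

Φ = 0.520

Photons absorbed by the actinometer: 1.48e-7 / 0.147 = 1.007e-6 mol.
Φ(unknown) = 5.24e-7 / 1.007e-6 = 0.520.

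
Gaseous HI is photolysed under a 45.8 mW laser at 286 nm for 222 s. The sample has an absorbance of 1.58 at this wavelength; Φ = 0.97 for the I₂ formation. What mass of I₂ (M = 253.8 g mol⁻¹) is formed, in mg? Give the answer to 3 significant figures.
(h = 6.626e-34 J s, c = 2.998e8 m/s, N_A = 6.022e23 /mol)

Photon energy at 286 nm: hc/λ = (6.626e-34)(2.998e8)/(286e-9) = 6.946e-19 J.
Energy delivered: (45.8 mW)(222 s) = 10.17 J.
Photons incident: 10.17 / 6.946e-19 = 1.464e19, i.e. 1.464e19/6.022e23 = 2.431e-5 mol.
Fraction absorbed: 1 − 10^(−1.58) = 0.9737.
Photons absorbed: 0.9737 × 2.431e-5 = 2.367e-5 mol.
Product: Φ × n_abs = 0.97 × 2.367e-5 = 2.296e-5 mol.
Mass: 2.296e-5 × 253.8 = 0.005827 g = 5.83 mg.

5.83 mg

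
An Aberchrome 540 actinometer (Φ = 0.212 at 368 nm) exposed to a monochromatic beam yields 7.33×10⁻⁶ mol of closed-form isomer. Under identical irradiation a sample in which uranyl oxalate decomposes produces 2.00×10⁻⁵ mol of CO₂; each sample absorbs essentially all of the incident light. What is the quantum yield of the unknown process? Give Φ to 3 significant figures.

Photons absorbed by the actinometer: 7.33×10⁻⁶ / 0.212 = 3.458×10⁻⁵ mol.
Φ(unknown) = 2.00×10⁻⁵ / 3.458×10⁻⁵ = 0.578.

Φ = 0.578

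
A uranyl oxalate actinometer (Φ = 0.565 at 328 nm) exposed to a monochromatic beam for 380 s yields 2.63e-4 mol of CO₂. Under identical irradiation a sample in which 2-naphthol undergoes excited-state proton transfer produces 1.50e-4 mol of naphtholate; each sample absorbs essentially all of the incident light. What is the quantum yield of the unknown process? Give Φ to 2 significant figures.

Φ = 0.32

Photons absorbed by the actinometer: 2.63e-4 / 0.565 = 4.655e-4 mol.
Φ(unknown) = 1.50e-4 / 4.655e-4 = 0.32.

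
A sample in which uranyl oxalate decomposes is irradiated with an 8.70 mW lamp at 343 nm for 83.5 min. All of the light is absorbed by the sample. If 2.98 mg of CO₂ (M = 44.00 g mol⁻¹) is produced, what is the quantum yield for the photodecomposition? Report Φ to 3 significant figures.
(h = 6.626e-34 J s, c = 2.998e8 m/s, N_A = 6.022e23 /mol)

Φ = 0.542

Product: 2.98 mg / 44.00 g mol⁻¹ = 6.773e-5 mol.
Photon energy at 343 nm: hc/λ = (6.626e-34)(2.998e8)/(343e-9) = 5.791e-19 J.
Energy delivered: (8.70 mW)(5010 s) = 43.59 J.
Photons incident: 43.59 / 5.791e-19 = 7.527e19, i.e. 7.527e19/6.022e23 = 1.250e-4 mol.
Φ = 6.773e-5 mol / 1.250e-4 mol photons = 0.542.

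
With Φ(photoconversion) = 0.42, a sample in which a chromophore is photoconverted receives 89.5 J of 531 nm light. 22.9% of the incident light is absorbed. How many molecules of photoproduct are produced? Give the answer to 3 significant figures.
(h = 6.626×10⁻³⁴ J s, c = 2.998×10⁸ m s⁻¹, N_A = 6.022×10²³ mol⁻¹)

2.30×10¹⁹ molecules

Photon energy at 531 nm: hc/λ = (6.626×10⁻³⁴)(2.998×10⁸)/(531×10⁻⁹) = 3.741×10⁻¹⁹ J.
Photons incident: 89.5 / 3.741×10⁻¹⁹ = 2.392×10²⁰, i.e. 2.392×10²⁰/6.022×10²³ = 3.972×10⁻⁴ mol.
Photons absorbed: 0.229 × 3.972×10⁻⁴ = 9.096×10⁻⁵ mol.
Product: Φ × n_abs = 0.42 × 9.096×10⁻⁵ = 3.820×10⁻⁵ mol.
As a count: 3.820×10⁻⁵ × 6.022×10²³ = 2.30×10¹⁹.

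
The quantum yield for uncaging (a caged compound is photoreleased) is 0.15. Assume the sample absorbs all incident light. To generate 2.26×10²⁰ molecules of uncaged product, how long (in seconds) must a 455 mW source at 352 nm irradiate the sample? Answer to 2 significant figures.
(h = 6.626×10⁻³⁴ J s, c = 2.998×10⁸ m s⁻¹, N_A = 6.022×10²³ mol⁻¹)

Product: 2.26×10²⁰ / 6.022×10²³ = 3.753×10⁻⁴ mol.
Photons that must be absorbed: 3.753×10⁻⁴ / 0.15 = 0.002502 mol.
Photon energy: hc/λ = 5.643×10⁻¹⁹ J; per mole, 3.398×10⁵ J mol⁻¹.
Energy required: 0.002502 × 3.398×10⁵ = 850.2 J.
Time: 850.2 J / 0.455 W = 1900 s.

t ≈ 1900 s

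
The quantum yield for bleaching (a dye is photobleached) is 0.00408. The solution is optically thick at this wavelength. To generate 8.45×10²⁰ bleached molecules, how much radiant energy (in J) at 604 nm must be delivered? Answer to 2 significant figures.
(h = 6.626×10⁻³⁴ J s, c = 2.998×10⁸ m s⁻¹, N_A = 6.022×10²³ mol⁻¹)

6.8×10⁴ J

Product: 8.45×10²⁰ / 6.022×10²³ = 0.001403 mol.
Photons that must be absorbed: 0.001403 / 0.00408 = 0.3439 mol.
Photon energy: hc/λ = 3.289×10⁻¹⁹ J; per mole, 1.981×10⁵ J mol⁻¹.
Energy required: 0.3439 × 1.981×10⁵ = 6.8×10⁴ J.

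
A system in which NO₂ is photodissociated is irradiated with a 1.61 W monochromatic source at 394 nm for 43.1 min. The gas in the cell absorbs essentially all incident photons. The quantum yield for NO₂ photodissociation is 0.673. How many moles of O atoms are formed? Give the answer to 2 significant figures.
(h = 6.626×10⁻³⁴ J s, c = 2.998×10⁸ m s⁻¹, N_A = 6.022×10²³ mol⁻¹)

0.0092 mol

Photon energy at 394 nm: hc/λ = (6.626×10⁻³⁴)(2.998×10⁸)/(394×10⁻⁹) = 5.042×10⁻¹⁹ J.
Energy delivered: (1.61 W)(2586 s) = 4163 J.
Photons incident: 4163 / 5.042×10⁻¹⁹ = 8.257×10²¹, i.e. 8.257×10²¹/6.022×10²³ = 0.01371 mol.
Product: Φ × n_abs = 0.673 × 0.01371 = 0.009227 mol.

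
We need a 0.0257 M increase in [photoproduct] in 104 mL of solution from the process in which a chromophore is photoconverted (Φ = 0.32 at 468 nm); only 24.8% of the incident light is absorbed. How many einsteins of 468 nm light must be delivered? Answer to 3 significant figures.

Product: (0.0257 M)(0.104 L) = 0.002673 mol.
Photons that must be absorbed: 0.002673 / 0.32 = 0.008353 mol.
Incident photons needed: 0.008353 / 0.248 = 0.03368 mol.

0.0337 einstein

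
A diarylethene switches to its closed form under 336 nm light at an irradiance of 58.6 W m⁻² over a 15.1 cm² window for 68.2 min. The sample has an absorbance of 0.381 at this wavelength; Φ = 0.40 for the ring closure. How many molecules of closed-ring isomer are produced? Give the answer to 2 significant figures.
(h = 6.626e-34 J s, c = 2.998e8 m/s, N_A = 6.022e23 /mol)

Photon energy at 336 nm: hc/λ = (6.626e-34)(2.998e8)/(336e-9) = 5.912e-19 J.
Energy delivered: (58.6 W m⁻²)(15.1e-4 m²)(4092 s) = 362.1 J.
Photons incident: 362.1 / 5.912e-19 = 6.125e20, i.e. 6.125e20/6.022e23 = 0.001017 mol.
Fraction absorbed: 1 − 10^(−0.381) = 0.5841.
Photons absorbed: 0.5841 × 0.001017 = 5.940e-4 mol.
Product: Φ × n_abs = 0.40 × 5.940e-4 = 2.376e-4 mol.
As a count: 2.376e-4 × 6.022e23 = 1.4e20.

1.4e20 molecules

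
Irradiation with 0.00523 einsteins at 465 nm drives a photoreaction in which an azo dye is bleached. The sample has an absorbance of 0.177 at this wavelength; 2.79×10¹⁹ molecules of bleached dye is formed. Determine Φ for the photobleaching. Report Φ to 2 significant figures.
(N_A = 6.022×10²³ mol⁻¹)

Product: 2.79×10¹⁹ / 6.022×10²³ = 4.633×10⁻⁵ mol.
Fraction absorbed: 1 − 10^(−0.177) = 0.3347.
Photons absorbed: 0.3347 × 0.00523 = 0.001750 mol.
Φ = 4.633×10⁻⁵ mol / 0.001750 mol photons = 0.026.

Φ = 0.026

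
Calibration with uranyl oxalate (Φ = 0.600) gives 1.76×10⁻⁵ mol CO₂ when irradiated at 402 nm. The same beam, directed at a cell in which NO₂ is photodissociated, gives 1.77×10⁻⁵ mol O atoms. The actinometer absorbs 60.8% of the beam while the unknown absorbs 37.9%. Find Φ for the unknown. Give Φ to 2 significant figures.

Photons absorbed by the actinometer: 1.76×10⁻⁵ / 0.600 = 2.933×10⁻⁵ mol.
Incident flux: 2.933×10⁻⁵ / 0.608 = 4.824×10⁻⁵ einstein.
Absorbed by unknown: 0.379 × 4.824×10⁻⁵ = 1.828×10⁻⁵ mol.
Φ(unknown) = 1.77×10⁻⁵ / 1.828×10⁻⁵ = 0.97.

Φ = 0.97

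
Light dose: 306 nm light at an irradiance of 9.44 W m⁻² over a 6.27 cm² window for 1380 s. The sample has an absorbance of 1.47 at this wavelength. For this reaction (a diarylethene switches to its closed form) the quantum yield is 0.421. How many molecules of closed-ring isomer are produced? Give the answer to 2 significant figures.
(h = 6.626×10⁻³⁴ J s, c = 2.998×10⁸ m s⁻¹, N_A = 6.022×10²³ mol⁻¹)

5.1×10¹⁸ molecules

Photon energy at 306 nm: hc/λ = (6.626×10⁻³⁴)(2.998×10⁸)/(306×10⁻⁹) = 6.492×10⁻¹⁹ J.
Energy delivered: (9.44 W m⁻²)(6.27×10⁻⁴ m²)(1380 s) = 8.168 J.
Photons incident: 8.168 / 6.492×10⁻¹⁹ = 1.258×10¹⁹, i.e. 1.258×10¹⁹/6.022×10²³ = 2.089×10⁻⁵ mol.
Fraction absorbed: 1 − 10^(−1.47) = 0.9661.
Photons absorbed: 0.9661 × 2.089×10⁻⁵ = 2.018×10⁻⁵ mol.
Product: Φ × n_abs = 0.421 × 2.018×10⁻⁵ = 8.496×10⁻⁶ mol.
As a count: 8.496×10⁻⁶ × 6.022×10²³ = 5.1×10¹⁸.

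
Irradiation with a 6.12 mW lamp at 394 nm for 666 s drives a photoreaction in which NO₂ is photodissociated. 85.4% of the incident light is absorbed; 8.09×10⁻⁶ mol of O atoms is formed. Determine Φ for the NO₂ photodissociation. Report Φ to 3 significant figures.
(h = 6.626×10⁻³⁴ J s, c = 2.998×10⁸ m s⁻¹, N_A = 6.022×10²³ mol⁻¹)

Photon energy at 394 nm: hc/λ = (6.626×10⁻³⁴)(2.998×10⁸)/(394×10⁻⁹) = 5.042×10⁻¹⁹ J.
Energy delivered: (6.12 mW)(666 s) = 4.076 J.
Photons incident: 4.076 / 5.042×10⁻¹⁹ = 8.084×10¹⁸, i.e. 8.084×10¹⁸/6.022×10²³ = 1.342×10⁻⁵ mol.
Photons absorbed: 0.854 × 1.342×10⁻⁵ = 1.146×10⁻⁵ mol.
Φ = 8.09×10⁻⁶ mol / 1.146×10⁻⁵ mol photons = 0.706.

Φ = 0.706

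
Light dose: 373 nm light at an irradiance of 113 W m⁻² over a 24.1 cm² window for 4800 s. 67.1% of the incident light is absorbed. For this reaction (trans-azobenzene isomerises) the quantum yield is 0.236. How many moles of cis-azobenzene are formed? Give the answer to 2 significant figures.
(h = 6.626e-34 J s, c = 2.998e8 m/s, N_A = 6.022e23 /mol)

6.5e-4 mol

Photon energy at 373 nm: hc/λ = (6.626e-34)(2.998e8)/(373e-9) = 5.326e-19 J.
Energy delivered: (113 W m⁻²)(24.1e-4 m²)(4800 s) = 1307 J.
Photons incident: 1307 / 5.326e-19 = 2.454e21, i.e. 2.454e21/6.022e23 = 0.004075 mol.
Photons absorbed: 0.671 × 0.004075 = 0.002734 mol.
Product: Φ × n_abs = 0.236 × 0.002734 = 6.452e-4 mol.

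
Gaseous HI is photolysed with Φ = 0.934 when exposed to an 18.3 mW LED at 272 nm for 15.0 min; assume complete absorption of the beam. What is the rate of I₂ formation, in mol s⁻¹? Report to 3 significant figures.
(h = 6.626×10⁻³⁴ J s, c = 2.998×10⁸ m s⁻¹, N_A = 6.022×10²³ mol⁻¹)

Photon energy at 272 nm: hc/λ = (6.626×10⁻³⁴)(2.998×10⁸)/(272×10⁻⁹) = 7.303×10⁻¹⁹ J.
Energy delivered: (18.3 mW)(900 s) = 16.47 J.
Photons incident: 16.47 / 7.303×10⁻¹⁹ = 2.255×10¹⁹, i.e. 2.255×10¹⁹/6.022×10²³ = 3.745×10⁻⁵ mol.
Product formed: 0.934 × 3.745×10⁻⁵ = 3.498×10⁻⁵ mol.
Rate: 3.498×10⁻⁵ / 900 s = 3.89×10⁻⁸ mol s⁻¹.

3.89×10⁻⁸ mol s⁻¹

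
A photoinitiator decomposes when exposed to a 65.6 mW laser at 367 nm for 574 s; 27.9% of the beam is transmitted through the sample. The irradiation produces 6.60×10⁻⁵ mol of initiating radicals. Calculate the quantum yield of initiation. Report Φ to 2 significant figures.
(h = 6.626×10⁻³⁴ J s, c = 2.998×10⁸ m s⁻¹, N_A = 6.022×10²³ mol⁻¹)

Φ = 0.79

Photon energy at 367 nm: hc/λ = (6.626×10⁻³⁴)(2.998×10⁸)/(367×10⁻⁹) = 5.413×10⁻¹⁹ J.
Energy delivered: (65.6 mW)(574 s) = 37.65 J.
Photons incident: 37.65 / 5.413×10⁻¹⁹ = 6.955×10¹⁹, i.e. 6.955×10¹⁹/6.022×10²³ = 1.155×10⁻⁴ mol.
Fraction absorbed: 1 − 27.9/100 = 0.7210.
Photons absorbed: 0.7210 × 1.155×10⁻⁴ = 8.328×10⁻⁵ mol.
Φ = 6.60×10⁻⁵ mol / 8.328×10⁻⁵ mol photons = 0.79.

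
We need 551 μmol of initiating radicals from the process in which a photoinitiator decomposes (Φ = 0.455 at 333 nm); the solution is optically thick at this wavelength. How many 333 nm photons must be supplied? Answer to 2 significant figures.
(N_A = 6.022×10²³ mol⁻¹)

Product: 551 μmol = 5.51×10⁻⁴ mol.
Photons that must be absorbed: 5.51×10⁻⁴ / 0.455 = 0.001211 mol.
Photon count: 0.001211 × 6.022×10²³ = 7.3×10²⁰.

7.3×10²⁰ photons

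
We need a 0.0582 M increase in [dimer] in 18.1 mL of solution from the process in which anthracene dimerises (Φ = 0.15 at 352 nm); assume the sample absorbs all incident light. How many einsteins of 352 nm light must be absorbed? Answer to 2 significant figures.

0.0070 einstein

Product: (0.0582 M)(0.0181 L) = 0.001053 mol.
Photons that must be absorbed: 0.001053 / 0.15 = 0.007020 mol.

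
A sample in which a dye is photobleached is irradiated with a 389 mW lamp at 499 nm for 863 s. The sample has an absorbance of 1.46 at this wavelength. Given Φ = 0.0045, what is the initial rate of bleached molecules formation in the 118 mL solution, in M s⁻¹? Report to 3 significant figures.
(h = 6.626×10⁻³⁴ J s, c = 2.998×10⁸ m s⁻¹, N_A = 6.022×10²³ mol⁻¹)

Photon energy at 499 nm: hc/λ = (6.626×10⁻³⁴)(2.998×10⁸)/(499×10⁻⁹) = 3.981×10⁻¹⁹ J.
Energy delivered: (389 mW)(863 s) = 335.7 J.
Photons incident: 335.7 / 3.981×10⁻¹⁹ = 8.433×10²⁰, i.e. 8.433×10²⁰/6.022×10²³ = 0.001400 mol.
Fraction absorbed: 1 − 10^(−1.46) = 0.9653.
Photons absorbed: 0.9653 × 0.001400 = 0.001351 mol.
Product formed: 0.0045 × 0.001351 = 6.079×10⁻⁶ mol.
Rate: 6.079×10⁻⁶ mol / (863 s × 0.118 L) = 5.97×10⁻⁸ M s⁻¹.

5.97×10⁻⁸ M s⁻¹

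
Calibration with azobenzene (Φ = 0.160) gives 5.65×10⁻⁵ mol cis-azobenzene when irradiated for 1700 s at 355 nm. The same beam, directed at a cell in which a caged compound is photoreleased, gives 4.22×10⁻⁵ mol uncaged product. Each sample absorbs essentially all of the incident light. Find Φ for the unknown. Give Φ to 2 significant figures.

Φ = 0.12

Photons absorbed by the actinometer: 5.65×10⁻⁵ / 0.160 = 3.531×10⁻⁴ mol.
Φ(unknown) = 4.22×10⁻⁵ / 3.531×10⁻⁴ = 0.12.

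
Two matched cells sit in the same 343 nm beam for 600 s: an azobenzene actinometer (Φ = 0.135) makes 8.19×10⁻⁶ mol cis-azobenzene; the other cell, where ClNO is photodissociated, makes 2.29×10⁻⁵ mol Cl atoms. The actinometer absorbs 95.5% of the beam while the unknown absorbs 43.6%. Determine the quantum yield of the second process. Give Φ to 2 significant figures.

Photons absorbed by the actinometer: 8.19×10⁻⁶ / 0.135 = 6.067×10⁻⁵ mol.
Incident flux: 6.067×10⁻⁵ / 0.955 = 6.353×10⁻⁵ einstein.
Absorbed by unknown: 0.436 × 6.353×10⁻⁵ = 2.770×10⁻⁵ mol.
Φ(unknown) = 2.29×10⁻⁵ / 2.770×10⁻⁵ = 0.83.

Φ = 0.83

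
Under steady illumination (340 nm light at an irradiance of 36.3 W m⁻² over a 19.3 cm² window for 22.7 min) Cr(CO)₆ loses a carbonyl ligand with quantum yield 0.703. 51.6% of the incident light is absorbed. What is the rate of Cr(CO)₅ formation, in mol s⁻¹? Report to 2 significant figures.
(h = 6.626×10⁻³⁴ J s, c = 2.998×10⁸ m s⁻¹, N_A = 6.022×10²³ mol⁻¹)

7.2×10⁻⁸ mol s⁻¹

Photon energy at 340 nm: hc/λ = (6.626×10⁻³⁴)(2.998×10⁸)/(340×10⁻⁹) = 5.843×10⁻¹⁹ J.
Energy delivered: (36.3 W m⁻²)(19.3×10⁻⁴ m²)(1362 s) = 95.42 J.
Photons incident: 95.42 / 5.843×10⁻¹⁹ = 1.633×10²⁰, i.e. 1.633×10²⁰/6.022×10²³ = 2.712×10⁻⁴ mol.
Photons absorbed: 0.516 × 2.712×10⁻⁴ = 1.399×10⁻⁴ mol.
Product formed: 0.703 × 1.399×10⁻⁴ = 9.835×10⁻⁵ mol.
Rate: 9.835×10⁻⁵ / 1362 s = 7.2×10⁻⁸ mol s⁻¹.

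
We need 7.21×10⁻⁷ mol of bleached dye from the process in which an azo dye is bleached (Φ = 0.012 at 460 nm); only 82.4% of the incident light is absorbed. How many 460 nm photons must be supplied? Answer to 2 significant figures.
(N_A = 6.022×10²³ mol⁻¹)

4.4×10¹⁹ photons

Photons that must be absorbed: 7.21×10⁻⁷ / 0.012 = 6.008×10⁻⁵ mol.
Incident photons needed: 6.008×10⁻⁵ / 0.824 = 7.291×10⁻⁵ mol.
Photon count: 7.291×10⁻⁵ × 6.022×10²³ = 4.4×10¹⁹.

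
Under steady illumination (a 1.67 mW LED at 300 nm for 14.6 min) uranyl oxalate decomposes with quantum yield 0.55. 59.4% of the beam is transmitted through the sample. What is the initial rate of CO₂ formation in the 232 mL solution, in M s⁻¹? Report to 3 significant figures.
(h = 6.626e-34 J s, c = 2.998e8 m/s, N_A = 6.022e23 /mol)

4.03e-9 M s⁻¹

Photon energy at 300 nm: hc/λ = (6.626e-34)(2.998e8)/(300e-9) = 6.622e-19 J.
Energy delivered: (1.67 mW)(876 s) = 1.463 J.
Photons incident: 1.463 / 6.622e-19 = 2.209e18, i.e. 2.209e18/6.022e23 = 3.668e-6 mol.
Fraction absorbed: 1 − 59.4/100 = 0.4060.
Photons absorbed: 0.4060 × 3.668e-6 = 1.489e-6 mol.
Product formed: 0.55 × 1.489e-6 = 8.190e-7 mol.
Rate: 8.190e-7 mol / (876 s × 0.232 L) = 4.03e-9 M s⁻¹.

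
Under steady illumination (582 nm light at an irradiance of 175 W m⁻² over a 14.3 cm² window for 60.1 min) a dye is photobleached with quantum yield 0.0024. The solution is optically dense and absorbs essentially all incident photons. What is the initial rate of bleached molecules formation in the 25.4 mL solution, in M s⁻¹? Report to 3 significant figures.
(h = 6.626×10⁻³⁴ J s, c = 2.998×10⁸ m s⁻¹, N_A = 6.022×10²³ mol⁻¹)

1.15×10⁻⁷ M s⁻¹

Photon energy at 582 nm: hc/λ = (6.626×10⁻³⁴)(2.998×10⁸)/(582×10⁻⁹) = 3.413×10⁻¹⁹ J.
Energy delivered: (175 W m⁻²)(14.3×10⁻⁴ m²)(3606 s) = 902.4 J.
Photons incident: 902.4 / 3.413×10⁻¹⁹ = 2.644×10²¹, i.e. 2.644×10²¹/6.022×10²³ = 0.004391 mol.
Product formed: 0.0024 × 0.004391 = 1.054×10⁻⁵ mol.
Rate: 1.054×10⁻⁵ mol / (3606 s × 0.0254 L) = 1.15×10⁻⁷ M s⁻¹.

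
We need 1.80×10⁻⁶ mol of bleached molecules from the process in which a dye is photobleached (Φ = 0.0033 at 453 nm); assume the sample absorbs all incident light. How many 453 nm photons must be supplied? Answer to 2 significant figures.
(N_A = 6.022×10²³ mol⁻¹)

Photons that must be absorbed: 1.80×10⁻⁶ / 0.0033 = 5.455×10⁻⁴ mol.
Photon count: 5.455×10⁻⁴ × 6.022×10²³ = 3.3×10²⁰.

3.3×10²⁰ photons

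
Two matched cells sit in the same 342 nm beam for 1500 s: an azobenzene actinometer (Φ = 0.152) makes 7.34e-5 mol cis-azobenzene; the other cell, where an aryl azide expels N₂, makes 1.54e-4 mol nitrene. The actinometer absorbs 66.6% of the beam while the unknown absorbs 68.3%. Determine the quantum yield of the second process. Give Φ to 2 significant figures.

Φ = 0.31

Photons absorbed by the actinometer: 7.34e-5 / 0.152 = 4.829e-4 mol.
Incident flux: 4.829e-4 / 0.666 = 7.251e-4 einstein.
Absorbed by unknown: 0.683 × 7.251e-4 = 4.952e-4 mol.
Φ(unknown) = 1.54e-4 / 4.952e-4 = 0.31.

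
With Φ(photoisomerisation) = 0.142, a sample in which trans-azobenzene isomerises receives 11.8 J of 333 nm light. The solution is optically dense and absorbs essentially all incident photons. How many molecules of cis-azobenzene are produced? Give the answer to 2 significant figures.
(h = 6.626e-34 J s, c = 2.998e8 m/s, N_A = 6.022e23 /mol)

2.8e18 molecules

Photon energy at 333 nm: hc/λ = (6.626e-34)(2.998e8)/(333e-9) = 5.965e-19 J.
Photons incident: 11.8 / 5.965e-19 = 1.978e19, i.e. 1.978e19/6.022e23 = 3.285e-5 mol.
Product: Φ × n_abs = 0.142 × 3.285e-5 = 4.665e-6 mol.
As a count: 4.665e-6 × 6.022e23 = 2.8e18.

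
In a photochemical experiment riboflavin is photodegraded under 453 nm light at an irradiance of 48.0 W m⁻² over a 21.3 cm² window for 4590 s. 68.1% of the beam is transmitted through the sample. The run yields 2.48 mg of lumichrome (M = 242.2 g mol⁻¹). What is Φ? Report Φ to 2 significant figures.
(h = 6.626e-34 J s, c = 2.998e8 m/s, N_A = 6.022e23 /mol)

Φ = 0.018

Product: 2.48 mg / 242.2 g mol⁻¹ = 1.024e-5 mol.
Photon energy at 453 nm: hc/λ = (6.626e-34)(2.998e8)/(453e-9) = 4.385e-19 J.
Energy delivered: (48.0 W m⁻²)(21.3e-4 m²)(4590 s) = 469.3 J.
Photons incident: 469.3 / 4.385e-19 = 1.070e21, i.e. 1.070e21/6.022e23 = 0.001777 mol.
Fraction absorbed: 1 − 68.1/100 = 0.3190.
Photons absorbed: 0.3190 × 0.001777 = 5.669e-4 mol.
Φ = 1.024e-5 mol / 5.669e-4 mol photons = 0.018.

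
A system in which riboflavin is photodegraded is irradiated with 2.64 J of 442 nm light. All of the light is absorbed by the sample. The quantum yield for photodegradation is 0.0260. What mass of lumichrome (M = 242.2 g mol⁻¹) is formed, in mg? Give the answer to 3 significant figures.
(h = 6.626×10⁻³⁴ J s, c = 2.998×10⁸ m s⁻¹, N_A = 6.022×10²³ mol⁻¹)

0.0614 mg

Photon energy at 442 nm: hc/λ = (6.626×10⁻³⁴)(2.998×10⁸)/(442×10⁻⁹) = 4.494×10⁻¹⁹ J.
Photons incident: 2.64 / 4.494×10⁻¹⁹ = 5.874×10¹⁸, i.e. 5.874×10¹⁸/6.022×10²³ = 9.754×10⁻⁶ mol.
Product: Φ × n_abs = 0.0260 × 9.754×10⁻⁶ = 2.536×10⁻⁷ mol.
Mass: 2.536×10⁻⁷ × 242.2 = 6.142×10⁻⁵ g = 0.0614 mg.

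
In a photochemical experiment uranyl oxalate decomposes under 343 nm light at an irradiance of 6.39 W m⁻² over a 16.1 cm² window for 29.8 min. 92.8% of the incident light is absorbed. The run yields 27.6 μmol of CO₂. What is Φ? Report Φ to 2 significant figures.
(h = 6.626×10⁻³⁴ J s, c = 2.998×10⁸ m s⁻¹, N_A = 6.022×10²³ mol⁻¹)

Product: 27.6 μmol = 2.76×10⁻⁵ mol.
Photon energy at 343 nm: hc/λ = (6.626×10⁻³⁴)(2.998×10⁸)/(343×10⁻⁹) = 5.791×10⁻¹⁹ J.
Energy delivered: (6.39 W m⁻²)(16.1×10⁻⁴ m²)(1788 s) = 18.39 J.
Photons incident: 18.39 / 5.791×10⁻¹⁹ = 3.176×10¹⁹, i.e. 3.176×10¹⁹/6.022×10²³ = 5.274×10⁻⁵ mol.
Photons absorbed: 0.928 × 5.274×10⁻⁵ = 4.894×10⁻⁵ mol.
Φ = 2.76×10⁻⁵ mol / 4.894×10⁻⁵ mol photons = 0.56.

Φ = 0.56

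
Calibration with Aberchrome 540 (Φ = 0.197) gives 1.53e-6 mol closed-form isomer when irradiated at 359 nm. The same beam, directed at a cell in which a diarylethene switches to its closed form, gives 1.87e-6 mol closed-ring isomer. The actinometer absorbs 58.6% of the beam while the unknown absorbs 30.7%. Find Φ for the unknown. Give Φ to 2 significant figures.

Φ = 0.46

Photons absorbed by the actinometer: 1.53e-6 / 0.197 = 7.766e-6 mol.
Incident flux: 7.766e-6 / 0.586 = 1.325e-5 einstein.
Absorbed by unknown: 0.307 × 1.325e-5 = 4.068e-6 mol.
Φ(unknown) = 1.87e-6 / 4.068e-6 = 0.46.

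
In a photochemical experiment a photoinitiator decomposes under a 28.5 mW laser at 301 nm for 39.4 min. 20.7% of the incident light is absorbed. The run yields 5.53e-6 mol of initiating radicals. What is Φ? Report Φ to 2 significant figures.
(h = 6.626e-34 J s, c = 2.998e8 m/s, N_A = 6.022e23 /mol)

Photon energy at 301 nm: hc/λ = (6.626e-34)(2.998e8)/(301e-9) = 6.600e-19 J.
Energy delivered: (28.5 mW)(2364 s) = 67.37 J.
Photons incident: 67.37 / 6.600e-19 = 1.021e20, i.e. 1.021e20/6.022e23 = 1.695e-4 mol.
Photons absorbed: 0.207 × 1.695e-4 = 3.509e-5 mol.
Φ = 5.53e-6 mol / 3.509e-5 mol photons = 0.16.

Φ = 0.16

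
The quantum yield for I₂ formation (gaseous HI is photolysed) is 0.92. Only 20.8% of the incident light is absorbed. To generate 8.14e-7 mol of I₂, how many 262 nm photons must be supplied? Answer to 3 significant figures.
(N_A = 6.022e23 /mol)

2.56e18 photons

Photons that must be absorbed: 8.14e-7 / 0.92 = 8.848e-7 mol.
Incident photons needed: 8.848e-7 / 0.208 = 4.254e-6 mol.
Photon count: 4.254e-6 × 6.022e23 = 2.56e18.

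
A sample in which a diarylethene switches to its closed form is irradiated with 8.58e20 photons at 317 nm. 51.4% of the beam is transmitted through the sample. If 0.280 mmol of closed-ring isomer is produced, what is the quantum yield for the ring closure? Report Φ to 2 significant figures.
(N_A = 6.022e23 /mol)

Product: 0.280 mmol = 2.80e-4 mol.
Moles of photons: 8.58e20 / 6.022e23 = 0.001425 mol.
Fraction absorbed: 1 − 51.4/100 = 0.4860.
Photons absorbed: 0.4860 × 0.001425 = 6.926e-4 mol.
Φ = 2.80e-4 mol / 6.926e-4 mol photons = 0.40.

Φ = 0.40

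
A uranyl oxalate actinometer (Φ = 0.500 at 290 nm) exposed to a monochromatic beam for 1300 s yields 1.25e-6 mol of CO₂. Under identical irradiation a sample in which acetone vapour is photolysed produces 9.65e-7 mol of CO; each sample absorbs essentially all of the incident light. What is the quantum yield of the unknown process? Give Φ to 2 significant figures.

Φ = 0.39

Photons absorbed by the actinometer: 1.25e-6 / 0.500 = 2.500e-6 mol.
Φ(unknown) = 9.65e-7 / 2.500e-6 = 0.39.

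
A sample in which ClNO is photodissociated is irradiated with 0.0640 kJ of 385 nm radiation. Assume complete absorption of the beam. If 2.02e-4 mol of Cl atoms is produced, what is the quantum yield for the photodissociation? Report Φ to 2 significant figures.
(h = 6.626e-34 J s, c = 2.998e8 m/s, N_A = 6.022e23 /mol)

Φ = 0.98

Photon energy at 385 nm: hc/λ = (6.626e-34)(2.998e8)/(385e-9) = 5.160e-19 J.
Incident energy: 0.0640 kJ = 64.0 J.
Photons incident: 64.0 / 5.160e-19 = 1.240e20, i.e. 1.240e20/6.022e23 = 2.059e-4 mol.
Φ = 2.02e-4 mol / 2.059e-4 mol photons = 0.98.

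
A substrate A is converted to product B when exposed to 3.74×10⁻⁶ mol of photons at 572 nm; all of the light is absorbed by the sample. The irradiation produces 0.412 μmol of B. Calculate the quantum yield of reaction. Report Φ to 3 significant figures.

Φ = 0.110

Product: 0.412 μmol = 4.12×10⁻⁷ mol.
Φ = 4.12×10⁻⁷ mol / 3.74×10⁻⁶ mol photons = 0.110.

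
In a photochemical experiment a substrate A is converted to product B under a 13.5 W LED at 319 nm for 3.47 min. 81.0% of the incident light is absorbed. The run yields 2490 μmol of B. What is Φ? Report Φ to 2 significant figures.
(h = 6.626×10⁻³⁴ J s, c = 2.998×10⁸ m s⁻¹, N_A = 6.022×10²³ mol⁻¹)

Product: 2490 μmol = 0.00249 mol.
Photon energy at 319 nm: hc/λ = (6.626×10⁻³⁴)(2.998×10⁸)/(319×10⁻⁹) = 6.227×10⁻¹⁹ J.
Energy delivered: (13.5 W)(208.2 s) = 2811 J.
Photons incident: 2811 / 6.227×10⁻¹⁹ = 4.514×10²¹, i.e. 4.514×10²¹/6.022×10²³ = 0.007496 mol.
Photons absorbed: 0.810 × 0.007496 = 0.006072 mol.
Φ = 0.00249 mol / 0.006072 mol photons = 0.41.

Φ = 0.41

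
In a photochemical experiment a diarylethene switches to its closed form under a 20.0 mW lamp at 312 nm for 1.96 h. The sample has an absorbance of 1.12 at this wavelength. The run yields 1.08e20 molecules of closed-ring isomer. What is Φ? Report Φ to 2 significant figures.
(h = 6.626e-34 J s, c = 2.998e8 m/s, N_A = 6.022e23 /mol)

Product: 1.08e20 / 6.022e23 = 1.793e-4 mol.
Photon energy at 312 nm: hc/λ = (6.626e-34)(2.998e8)/(312e-9) = 6.367e-19 J.
Energy delivered: (20.0 mW)(7056 s) = 141.1 J.
Photons incident: 141.1 / 6.367e-19 = 2.216e20, i.e. 2.216e20/6.022e23 = 3.680e-4 mol.
Fraction absorbed: 1 − 10^(−1.12) = 0.9241.
Photons absorbed: 0.9241 × 3.680e-4 = 3.401e-4 mol.
Φ = 1.793e-4 mol / 3.401e-4 mol photons = 0.53.

Φ = 0.53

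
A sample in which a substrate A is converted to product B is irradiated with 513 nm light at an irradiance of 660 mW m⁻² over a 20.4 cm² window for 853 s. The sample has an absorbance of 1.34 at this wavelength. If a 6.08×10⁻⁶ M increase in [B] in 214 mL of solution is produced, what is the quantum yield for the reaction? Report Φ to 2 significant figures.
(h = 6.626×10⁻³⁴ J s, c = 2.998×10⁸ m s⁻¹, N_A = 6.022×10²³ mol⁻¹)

Φ = 0.28

Product: (6.08×10⁻⁶ M)(0.214 L) = 1.301×10⁻⁶ mol.
Photon energy at 513 nm: hc/λ = (6.626×10⁻³⁴)(2.998×10⁸)/(513×10⁻⁹) = 3.872×10⁻¹⁹ J.
Energy delivered: (660 mW m⁻²)(20.4×10⁻⁴ m²)(853 s) = 1.148 J.
Photons incident: 1.148 / 3.872×10⁻¹⁹ = 2.965×10¹⁸, i.e. 2.965×10¹⁸/6.022×10²³ = 4.924×10⁻⁶ mol.
Fraction absorbed: 1 − 10^(−1.34) = 0.9543.
Photons absorbed: 0.9543 × 4.924×10⁻⁶ = 4.699×10⁻⁶ mol.
Φ = 1.301×10⁻⁶ mol / 4.699×10⁻⁶ mol photons = 0.28.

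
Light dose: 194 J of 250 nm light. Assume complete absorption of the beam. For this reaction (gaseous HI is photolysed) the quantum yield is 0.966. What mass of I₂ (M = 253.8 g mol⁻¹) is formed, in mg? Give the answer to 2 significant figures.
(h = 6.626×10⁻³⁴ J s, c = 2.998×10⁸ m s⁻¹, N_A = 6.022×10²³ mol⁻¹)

Photon energy at 250 nm: hc/λ = (6.626×10⁻³⁴)(2.998×10⁸)/(250×10⁻⁹) = 7.946×10⁻¹⁹ J.
Photons incident: 194 / 7.946×10⁻¹⁹ = 2.441×10²⁰, i.e. 2.441×10²⁰/6.022×10²³ = 4.053×10⁻⁴ mol.
Product: Φ × n_abs = 0.966 × 4.053×10⁻⁴ = 3.915×10⁻⁴ mol.
Mass: 3.915×10⁻⁴ × 253.8 = 0.09936 g = 99 mg.

99 mg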